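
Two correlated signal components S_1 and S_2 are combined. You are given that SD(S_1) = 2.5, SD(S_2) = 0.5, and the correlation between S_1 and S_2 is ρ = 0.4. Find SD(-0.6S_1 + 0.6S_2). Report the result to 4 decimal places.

var(S_1) = (2.5)² = 6.25;  var(S_2) = (0.5)² = 0.25
Cov(S_1,S_2) = ρ·SD(S_1)·SD(S_2) = 0.4·2.5·0.5 = 0.5
var(-0.6S_1 + 0.6S_2) = (-0.6)²·var(S_1) + (0.6)²·var(S_2) + 2·(-0.6)·(0.6)·Cov(S_1,S_2)
= 0.36·6.25 + 0.36·0.25 + -0.72·0.5 = 1.98
SD(-0.6S_1 + 0.6S_2) = √1.98 ≈ 1.4071

1.4071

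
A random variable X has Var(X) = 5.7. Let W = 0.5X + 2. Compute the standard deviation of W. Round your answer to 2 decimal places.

1.19

Var(0.5X + 2) = (0.5)²·5.7 = 1.425
sd(W) = √1.425 ≈ 1.19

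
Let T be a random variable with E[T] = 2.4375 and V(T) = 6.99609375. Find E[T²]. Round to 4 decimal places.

E[T²] = V(T) + (E[T])² = 6.99609375 + (2.4375)² = 12.9375

12.9375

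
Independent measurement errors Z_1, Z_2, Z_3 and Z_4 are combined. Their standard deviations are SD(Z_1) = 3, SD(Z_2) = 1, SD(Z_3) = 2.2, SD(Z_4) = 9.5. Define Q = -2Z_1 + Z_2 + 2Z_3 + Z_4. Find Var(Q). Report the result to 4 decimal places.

146.6100

Var(Z_1) = 9, Var(Z_2) = 1, Var(Z_3) = 4.84, Var(Z_4) = 90.25
By independence, Var(Q) = (-2)²Var(Z_1) + (1)²Var(Z_2) + (2)²Var(Z_3) + (1)²Var(Z_4)
= (-2)²·9 + (1)²·1 + (2)²·4.84 + (1)²·90.25 = 146.61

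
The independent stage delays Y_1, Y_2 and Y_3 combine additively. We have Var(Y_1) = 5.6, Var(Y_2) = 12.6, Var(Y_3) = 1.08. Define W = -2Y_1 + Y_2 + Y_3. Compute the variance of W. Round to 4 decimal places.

36.0800

By independence, Var(W) = (-2)²Var(Y_1) + (1)²Var(Y_2) + (1)²Var(Y_3)
= (-2)²·5.6 + (1)²·12.6 + (1)²·1.08 = 36.08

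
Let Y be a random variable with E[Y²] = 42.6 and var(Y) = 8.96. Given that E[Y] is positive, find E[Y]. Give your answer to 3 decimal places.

(E[Y])² = E[Y²] − var(Y) = 42.6 − 8.96 = 33.64
E[Y] = √33.64 = 5.8

5.800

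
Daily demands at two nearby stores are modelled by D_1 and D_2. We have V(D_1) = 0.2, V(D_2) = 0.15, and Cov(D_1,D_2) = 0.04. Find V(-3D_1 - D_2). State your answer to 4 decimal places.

V(-3D_1 - D_2) = (-3)²·V(D_1) + (-1)²·V(D_2) + 2·(-3)·(-1)·Cov(D_1,D_2)
= 9·0.2 + 1·0.15 + 6·0.04 = 2.19

2.1900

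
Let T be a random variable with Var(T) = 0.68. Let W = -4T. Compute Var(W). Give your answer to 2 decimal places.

10.88

Var(-4T) = (-4)²·Var(T) = 16·0.68 = 10.88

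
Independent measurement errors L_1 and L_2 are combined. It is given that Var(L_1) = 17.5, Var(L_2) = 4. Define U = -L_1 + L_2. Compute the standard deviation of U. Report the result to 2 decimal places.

4.64

By independence, Var(U) = (-1)²Var(L_1) + (1)²Var(L_2)
= (-1)²·17.5 + (1)²·4 = 21.5
σ(U) = √21.5 ≈ 4.64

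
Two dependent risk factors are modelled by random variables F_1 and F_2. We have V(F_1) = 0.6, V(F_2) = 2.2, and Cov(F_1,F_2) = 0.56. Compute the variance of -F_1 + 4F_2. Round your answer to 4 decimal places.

31.3200

V(-F_1 + 4F_2) = (-1)²·V(F_1) + (4)²·V(F_2) + 2·(-1)·(4)·Cov(F_1,F_2)
= 1·0.6 + 16·2.2 + -8·0.56 = 31.32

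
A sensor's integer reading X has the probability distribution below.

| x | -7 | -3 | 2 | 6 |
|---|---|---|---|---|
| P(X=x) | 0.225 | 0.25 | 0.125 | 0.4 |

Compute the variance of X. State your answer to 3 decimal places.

E[X] = (-7)(0.225) + (-3)(0.25) + (2)(0.125) + (6)(0.4) = 0.325
E[X²] = (-7)²(0.225) + (-3)²(0.25) + (2)²(0.125) + (6)²(0.4) = 28.175
V(X) = E[X²] − (E[X])² = 28.175 − (0.325)² = 28.069375

28.069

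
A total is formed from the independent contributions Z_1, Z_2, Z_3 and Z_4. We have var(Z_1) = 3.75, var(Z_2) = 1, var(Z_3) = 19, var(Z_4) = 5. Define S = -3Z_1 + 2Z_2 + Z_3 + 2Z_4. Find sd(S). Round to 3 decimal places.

8.761

By independence, var(S) = (-3)²var(Z_1) + (2)²var(Z_2) + (1)²var(Z_3) + (2)²var(Z_4)
= (-3)²·3.75 + (2)²·1 + (1)²·19 + (2)²·5 = 76.75
sd(S) = √76.75 ≈ 8.761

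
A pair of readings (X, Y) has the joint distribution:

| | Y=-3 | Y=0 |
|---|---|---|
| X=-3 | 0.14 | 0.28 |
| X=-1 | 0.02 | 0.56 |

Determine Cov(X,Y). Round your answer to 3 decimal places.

0.437

E[X] = -1.84,  E[Y] = -0.48
E[XY] = 1.32
Cov(X,Y) = E[XY] − E[X]E[Y] = 1.32 − (-1.84)(-0.48) = 0.4368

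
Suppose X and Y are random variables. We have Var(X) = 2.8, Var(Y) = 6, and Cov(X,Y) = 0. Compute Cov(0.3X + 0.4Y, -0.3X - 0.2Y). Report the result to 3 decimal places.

Cov(0.3X + 0.4Y, -0.3X - 0.2Y) = (0.3)(-0.3)Var(X) + (0.4)(-0.2)Var(Y) + [(0.3)(-0.2) + (0.4)(-0.3)]Cov(X,Y)
= -0.09·2.8 + -0.08·6 + -0.18·0 = -0.732

-0.732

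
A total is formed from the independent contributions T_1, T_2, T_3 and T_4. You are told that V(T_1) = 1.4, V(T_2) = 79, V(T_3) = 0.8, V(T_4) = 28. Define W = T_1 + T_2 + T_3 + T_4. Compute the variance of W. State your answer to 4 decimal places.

By independence, V(W) = (1)²V(T_1) + (1)²V(T_2) + (1)²V(T_3) + (1)²V(T_4)
= (1)²·1.4 + (1)²·79 + (1)²·0.8 + (1)²·28 = 109.2

109.2000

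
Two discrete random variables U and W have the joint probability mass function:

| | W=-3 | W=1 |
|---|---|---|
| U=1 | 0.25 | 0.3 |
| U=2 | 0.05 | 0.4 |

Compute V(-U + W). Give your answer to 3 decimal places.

2.928

E[U] = 1.45,  E[W] = -0.2,  E[UW] = 0.05
V(U) = 2.35 − (1.45)² = 0.2475;  V(W) = 3.4 − (-0.2)² = 3.36
Cov(U,W) = 0.05 − (1.45)(-0.2) = 0.34
V(-U + W) = (-1)²·0.2475 + (1)²·3.36 + 2·(-1)·(1)·0.34 = 2.9275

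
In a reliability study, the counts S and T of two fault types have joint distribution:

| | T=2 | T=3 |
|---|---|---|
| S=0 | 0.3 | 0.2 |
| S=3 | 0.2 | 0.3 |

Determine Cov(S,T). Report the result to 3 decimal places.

E[S] = 1.5,  E[T] = 2.5
E[ST] = 3.9
Cov(S,T) = E[ST] − E[S]E[T] = 3.9 − (1.5)(2.5) = 0.15

0.150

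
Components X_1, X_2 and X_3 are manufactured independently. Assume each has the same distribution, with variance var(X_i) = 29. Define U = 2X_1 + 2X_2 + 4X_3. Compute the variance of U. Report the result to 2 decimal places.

696.00

By independence, var(U) = (2)²var(X_1) + (2)²var(X_2) + (4)²var(X_3)
= (2)²·29 + (2)²·29 + (4)²·29 = 696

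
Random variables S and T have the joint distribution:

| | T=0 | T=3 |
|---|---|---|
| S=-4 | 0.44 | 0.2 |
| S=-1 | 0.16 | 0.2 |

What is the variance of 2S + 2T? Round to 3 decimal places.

20.966

E[S] = -2.92,  E[T] = 1.2,  E[ST] = -3
V(S) = 10.6 − (-2.92)² = 2.0736;  V(T) = 3.6 − (1.2)² = 2.16
cov(S,T) = -3 − (-2.92)(1.2) = 0.504
V(2S + 2T) = (2)²·2.0736 + (2)²·2.16 + 2·(2)·(2)·0.504 = 20.9664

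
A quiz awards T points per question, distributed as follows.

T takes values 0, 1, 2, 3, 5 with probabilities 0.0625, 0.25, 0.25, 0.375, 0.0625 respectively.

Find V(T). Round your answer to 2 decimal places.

E[T] = (0)(0.0625) + (1)(0.25) + (2)(0.25) + (3)(0.375) + (5)(0.0625) = 2.1875
E[T²] = (0)²(0.0625) + (1)²(0.25) + (2)²(0.25) + (3)²(0.375) + (5)²(0.0625) = 6.1875
V(T) = E[T²] − (E[T])² = 6.1875 − (2.1875)² = 1.40234375

1.40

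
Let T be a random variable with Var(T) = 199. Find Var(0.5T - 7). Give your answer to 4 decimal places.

49.7500

Var(0.5T - 7) = (0.5)²·Var(T) = 0.25·199 = 49.75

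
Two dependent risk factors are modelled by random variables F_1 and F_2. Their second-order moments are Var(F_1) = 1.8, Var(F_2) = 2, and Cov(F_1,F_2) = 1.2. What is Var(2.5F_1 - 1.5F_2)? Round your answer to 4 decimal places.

Var(2.5F_1 - 1.5F_2) = (2.5)²·Var(F_1) + (-1.5)²·Var(F_2) + 2·(2.5)·(-1.5)·Cov(F_1,F_2)
= 6.25·1.8 + 2.25·2 + -7.5·1.2 = 6.75

6.7500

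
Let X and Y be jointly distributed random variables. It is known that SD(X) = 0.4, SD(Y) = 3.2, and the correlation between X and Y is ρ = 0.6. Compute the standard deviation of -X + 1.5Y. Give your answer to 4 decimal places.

Var(X) = (0.4)² = 0.16;  Var(Y) = (3.2)² = 10.24
Cov(X,Y) = ρ·SD(X)·SD(Y) = 0.6·0.4·3.2 = 0.768
Var(-X + 1.5Y) = (-1)²·Var(X) + (1.5)²·Var(Y) + 2·(-1)·(1.5)·Cov(X,Y)
= 1·0.16 + 2.25·10.24 + -3·0.768 = 20.896
SD(-X + 1.5Y) = √20.896 ≈ 4.5712

4.5712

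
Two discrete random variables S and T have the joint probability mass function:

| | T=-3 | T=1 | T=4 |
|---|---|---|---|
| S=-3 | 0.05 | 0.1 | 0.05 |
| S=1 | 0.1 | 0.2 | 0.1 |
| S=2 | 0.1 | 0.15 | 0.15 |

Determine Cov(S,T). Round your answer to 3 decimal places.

E[S] = 0.6,  E[T] = 0.9
E[ST] = 0.75
Cov(S,T) = E[ST] − E[S]E[T] = 0.75 − (0.6)(0.9) = 0.21

0.210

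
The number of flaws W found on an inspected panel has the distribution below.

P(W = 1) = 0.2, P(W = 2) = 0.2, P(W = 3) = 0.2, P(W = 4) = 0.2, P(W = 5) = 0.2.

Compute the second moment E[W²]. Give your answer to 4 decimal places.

11.0000

E[W²] = (1)²(0.2) + (2)²(0.2) + (3)²(0.2) + (4)²(0.2) + (5)²(0.2) = 11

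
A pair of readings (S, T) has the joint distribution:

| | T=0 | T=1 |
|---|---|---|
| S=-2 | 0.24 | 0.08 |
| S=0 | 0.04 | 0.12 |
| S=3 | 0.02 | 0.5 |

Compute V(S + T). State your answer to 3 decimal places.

E[S] = 0.92,  E[T] = 0.7,  E[ST] = 1.34
V(S) = 5.96 − (0.92)² = 5.1136;  V(T) = 0.7 − (0.7)² = 0.21
cov(S,T) = 1.34 − (0.92)(0.7) = 0.696
V(S + T) = (1)²·5.1136 + (1)²·0.21 + 2·(1)·(1)·0.696 = 6.7156

6.716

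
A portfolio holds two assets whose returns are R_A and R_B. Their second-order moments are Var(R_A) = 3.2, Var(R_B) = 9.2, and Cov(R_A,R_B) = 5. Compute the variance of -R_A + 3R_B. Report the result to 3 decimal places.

56.000

Var(-R_A + 3R_B) = (-1)²·Var(R_A) + (3)²·Var(R_B) + 2·(-1)·(3)·Cov(R_A,R_B)
= 1·3.2 + 9·9.2 + -6·5 = 56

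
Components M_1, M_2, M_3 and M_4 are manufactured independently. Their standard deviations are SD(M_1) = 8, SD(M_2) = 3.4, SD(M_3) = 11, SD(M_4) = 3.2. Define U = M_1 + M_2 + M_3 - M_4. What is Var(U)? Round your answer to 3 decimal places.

206.800

Var(M_1) = 64, Var(M_2) = 11.56, Var(M_3) = 121, Var(M_4) = 10.24
By independence, Var(U) = (1)²Var(M_1) + (1)²Var(M_2) + (1)²Var(M_3) + (-1)²Var(M_4)
= (1)²·64 + (1)²·11.56 + (1)²·121 + (-1)²·10.24 = 206.8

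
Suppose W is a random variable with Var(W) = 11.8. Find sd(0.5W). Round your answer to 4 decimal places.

1.7176

Var(0.5W) = (0.5)²·11.8 = 2.95
sd(0.5W) = √2.95 ≈ 1.7176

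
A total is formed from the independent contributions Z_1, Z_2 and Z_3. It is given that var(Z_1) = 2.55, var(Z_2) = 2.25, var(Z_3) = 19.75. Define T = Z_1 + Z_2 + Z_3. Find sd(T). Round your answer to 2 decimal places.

By independence, var(T) = (1)²var(Z_1) + (1)²var(Z_2) + (1)²var(Z_3)
= (1)²·2.55 + (1)²·2.25 + (1)²·19.75 = 24.55
sd(T) = √24.55 ≈ 4.95

4.95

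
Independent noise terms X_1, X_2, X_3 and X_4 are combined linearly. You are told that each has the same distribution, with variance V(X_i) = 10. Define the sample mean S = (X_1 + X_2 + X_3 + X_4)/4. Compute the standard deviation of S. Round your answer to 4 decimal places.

By independence, V(S) = (0.25)²V(X_1) + (0.25)²V(X_2) + (0.25)²V(X_3) + (0.25)²V(X_4)
= (0.25)²·10 + (0.25)²·10 + (0.25)²·10 + (0.25)²·10 = 2.5
σ(S) = √2.5 ≈ 1.5811

1.5811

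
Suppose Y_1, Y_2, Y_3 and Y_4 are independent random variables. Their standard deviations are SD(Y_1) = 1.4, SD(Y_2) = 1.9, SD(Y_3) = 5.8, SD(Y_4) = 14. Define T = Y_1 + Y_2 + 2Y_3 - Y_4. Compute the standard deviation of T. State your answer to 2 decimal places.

Var(Y_1) = 1.96, Var(Y_2) = 3.61, Var(Y_3) = 33.64, Var(Y_4) = 196
By independence, Var(T) = (1)²Var(Y_1) + (1)²Var(Y_2) + (2)²Var(Y_3) + (-1)²Var(Y_4)
= (1)²·1.96 + (1)²·3.61 + (2)²·33.64 + (-1)²·196 = 336.13
SD(T) = √336.13 ≈ 18.33

18.33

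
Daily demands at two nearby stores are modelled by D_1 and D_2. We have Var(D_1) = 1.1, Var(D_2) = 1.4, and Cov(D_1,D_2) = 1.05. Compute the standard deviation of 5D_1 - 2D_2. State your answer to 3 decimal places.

3.479

Var(5D_1 - 2D_2) = (5)²·Var(D_1) + (-2)²·Var(D_2) + 2·(5)·(-2)·Cov(D_1,D_2)
= 25·1.1 + 4·1.4 + -20·1.05 = 12.1
σ(5D_1 - 2D_2) = √12.1 ≈ 3.479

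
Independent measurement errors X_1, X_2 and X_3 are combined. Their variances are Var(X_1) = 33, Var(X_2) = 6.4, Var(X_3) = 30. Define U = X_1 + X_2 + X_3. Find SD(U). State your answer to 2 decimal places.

By independence, Var(U) = (1)²Var(X_1) + (1)²Var(X_2) + (1)²Var(X_3)
= (1)²·33 + (1)²·6.4 + (1)²·30 = 69.4
SD(U) = √69.4 ≈ 8.33

8.33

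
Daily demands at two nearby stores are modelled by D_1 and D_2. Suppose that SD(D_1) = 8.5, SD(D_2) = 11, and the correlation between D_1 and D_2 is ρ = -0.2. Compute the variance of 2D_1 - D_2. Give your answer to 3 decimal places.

484.800

Var(D_1) = (8.5)² = 72.25;  Var(D_2) = (11)² = 121
cov(D_1,D_2) = ρ·SD(D_1)·SD(D_2) = -0.2·8.5·11 = -18.7
Var(2D_1 - D_2) = (2)²·Var(D_1) + (-1)²·Var(D_2) + 2·(2)·(-1)·cov(D_1,D_2)
= 4·72.25 + 1·121 + -4·-18.7 = 484.8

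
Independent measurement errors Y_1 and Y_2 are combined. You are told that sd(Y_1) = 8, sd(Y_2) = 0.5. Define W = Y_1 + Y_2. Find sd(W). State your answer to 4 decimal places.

8.0156

var(Y_1) = 64, var(Y_2) = 0.25
By independence, var(W) = (1)²var(Y_1) + (1)²var(Y_2)
= (1)²·64 + (1)²·0.25 = 64.25
sd(W) = √64.25 ≈ 8.0156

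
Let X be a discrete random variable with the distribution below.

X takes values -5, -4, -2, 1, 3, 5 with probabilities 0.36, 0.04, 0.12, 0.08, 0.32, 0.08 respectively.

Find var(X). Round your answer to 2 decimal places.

E[X] = (-5)(0.36) + (-4)(0.04) + (-2)(0.12) + (1)(0.08) + (3)(0.32) + (5)(0.08) = -0.76
E[X²] = (-5)²(0.36) + (-4)²(0.04) + (-2)²(0.12) + (1)²(0.08) + (3)²(0.32) + (5)²(0.08) = 15.08
var(X) = E[X²] − (E[X])² = 15.08 − (-0.76)² = 14.5024

14.50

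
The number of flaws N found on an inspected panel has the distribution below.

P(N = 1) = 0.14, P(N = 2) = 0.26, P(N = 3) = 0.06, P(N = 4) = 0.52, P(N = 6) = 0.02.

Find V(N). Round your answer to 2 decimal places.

E[N] = (1)(0.14) + (2)(0.26) + (3)(0.06) + (4)(0.52) + (6)(0.02) = 3.04
E[N²] = (1)²(0.14) + (2)²(0.26) + (3)²(0.06) + (4)²(0.52) + (6)²(0.02) = 10.76
V(N) = E[N²] − (E[N])² = 10.76 − (3.04)² = 1.5184

1.52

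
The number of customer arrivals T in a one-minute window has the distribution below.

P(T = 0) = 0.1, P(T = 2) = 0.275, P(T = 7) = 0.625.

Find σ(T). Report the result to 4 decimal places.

2.7330

E[T] = (0)(0.1) + (2)(0.275) + (7)(0.625) = 4.925
E[T²] = (0)²(0.1) + (2)²(0.275) + (7)²(0.625) = 31.725
var(T) = E[T²] − (E[T])² = 31.725 − (4.925)² = 7.469375
σ(T) = √7.469375 ≈ 2.7330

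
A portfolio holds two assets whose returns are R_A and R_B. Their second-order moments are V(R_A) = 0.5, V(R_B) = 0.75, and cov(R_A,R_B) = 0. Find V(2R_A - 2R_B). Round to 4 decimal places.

V(2R_A - 2R_B) = (2)²·V(R_A) + (-2)²·V(R_B) + 2·(2)·(-2)·cov(R_A,R_B)
= 4·0.5 + 4·0.75 + -8·0 = 5

5.0000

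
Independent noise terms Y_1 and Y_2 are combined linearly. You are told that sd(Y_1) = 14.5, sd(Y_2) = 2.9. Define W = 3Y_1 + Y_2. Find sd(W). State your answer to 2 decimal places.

V(Y_1) = 210.25, V(Y_2) = 8.41
By independence, V(W) = (3)²V(Y_1) + (1)²V(Y_2)
= (3)²·210.25 + (1)²·8.41 = 1900.66
sd(W) = √1900.66 ≈ 43.60

43.60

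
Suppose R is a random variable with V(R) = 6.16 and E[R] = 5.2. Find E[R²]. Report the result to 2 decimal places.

E[R²] = V(R) + (E[R])² = 6.16 + (5.2)² = 33.2

33.20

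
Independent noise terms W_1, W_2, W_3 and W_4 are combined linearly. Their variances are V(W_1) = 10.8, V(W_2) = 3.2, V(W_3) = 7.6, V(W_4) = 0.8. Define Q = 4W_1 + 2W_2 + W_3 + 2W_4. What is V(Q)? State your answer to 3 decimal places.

By independence, V(Q) = (4)²V(W_1) + (2)²V(W_2) + (1)²V(W_3) + (2)²V(W_4)
= (4)²·10.8 + (2)²·3.2 + (1)²·7.6 + (2)²·0.8 = 196.4

196.400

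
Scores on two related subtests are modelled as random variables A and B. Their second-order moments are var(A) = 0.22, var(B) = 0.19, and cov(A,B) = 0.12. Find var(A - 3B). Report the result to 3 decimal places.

var(A - 3B) = (1)²·var(A) + (-3)²·var(B) + 2·(1)·(-3)·cov(A,B)
= 1·0.22 + 9·0.19 + -6·0.12 = 1.21

1.210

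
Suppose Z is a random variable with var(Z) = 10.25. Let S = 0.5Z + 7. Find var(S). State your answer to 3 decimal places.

var(0.5Z + 7) = (0.5)²·var(Z) = 0.25·10.25 = 2.5625

2.563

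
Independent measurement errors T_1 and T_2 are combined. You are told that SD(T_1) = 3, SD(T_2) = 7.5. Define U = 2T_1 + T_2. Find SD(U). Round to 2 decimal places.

9.60

Var(T_1) = 9, Var(T_2) = 56.25
By independence, Var(U) = (2)²Var(T_1) + (1)²Var(T_2)
= (2)²·9 + (1)²·56.25 = 92.25
SD(U) = √92.25 ≈ 9.60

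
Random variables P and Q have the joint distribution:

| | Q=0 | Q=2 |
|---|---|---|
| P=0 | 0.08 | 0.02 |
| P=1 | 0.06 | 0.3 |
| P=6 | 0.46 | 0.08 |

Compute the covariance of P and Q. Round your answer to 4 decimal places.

-1.3200

E[P] = 3.6,  E[Q] = 0.8
E[PQ] = 1.56
Cov(P,Q) = E[PQ] − E[P]E[Q] = 1.56 − (3.6)(0.8) = -1.32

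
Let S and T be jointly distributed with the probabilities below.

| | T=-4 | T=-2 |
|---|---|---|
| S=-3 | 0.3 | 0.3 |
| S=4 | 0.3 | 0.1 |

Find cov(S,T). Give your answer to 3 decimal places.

-0.840

E[S] = -0.2,  E[T] = -3.2
E[ST] = -0.2
cov(S,T) = E[ST] − E[S]E[T] = -0.2 − (-0.2)(-3.2) = -0.84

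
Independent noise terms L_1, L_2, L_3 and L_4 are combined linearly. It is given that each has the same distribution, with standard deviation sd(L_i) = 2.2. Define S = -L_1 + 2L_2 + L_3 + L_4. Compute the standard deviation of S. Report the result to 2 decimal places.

5.82

var(L_i) = (2.2)² = 4.84
By independence, var(S) = (-1)²var(L_1) + (2)²var(L_2) + (1)²var(L_3) + (1)²var(L_4)
= (-1)²·4.84 + (2)²·4.84 + (1)²·4.84 + (1)²·4.84 = 33.88
sd(S) = √33.88 ≈ 5.82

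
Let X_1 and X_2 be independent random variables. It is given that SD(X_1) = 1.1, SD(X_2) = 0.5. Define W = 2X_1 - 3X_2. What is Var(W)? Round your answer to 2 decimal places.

7.09

Var(X_1) = 1.21, Var(X_2) = 0.25
By independence, Var(W) = (2)²Var(X_1) + (-3)²Var(X_2)
= (2)²·1.21 + (-3)²·0.25 = 7.09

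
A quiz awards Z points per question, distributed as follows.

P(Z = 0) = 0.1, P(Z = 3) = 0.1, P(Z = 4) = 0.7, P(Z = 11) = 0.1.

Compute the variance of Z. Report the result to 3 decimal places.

6.560

E[Z] = (0)(0.1) + (3)(0.1) + (4)(0.7) + (11)(0.1) = 4.2
E[Z²] = (0)²(0.1) + (3)²(0.1) + (4)²(0.7) + (11)²(0.1) = 24.2
Var(Z) = E[Z²] − (E[Z])² = 24.2 − (4.2)² = 6.56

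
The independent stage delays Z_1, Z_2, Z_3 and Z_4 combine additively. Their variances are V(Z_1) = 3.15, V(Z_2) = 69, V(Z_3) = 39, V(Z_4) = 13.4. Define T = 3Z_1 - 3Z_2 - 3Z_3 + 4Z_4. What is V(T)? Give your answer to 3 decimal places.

By independence, V(T) = (3)²V(Z_1) + (-3)²V(Z_2) + (-3)²V(Z_3) + (4)²V(Z_4)
= (3)²·3.15 + (-3)²·69 + (-3)²·39 + (4)²·13.4 = 1214.75

1214.750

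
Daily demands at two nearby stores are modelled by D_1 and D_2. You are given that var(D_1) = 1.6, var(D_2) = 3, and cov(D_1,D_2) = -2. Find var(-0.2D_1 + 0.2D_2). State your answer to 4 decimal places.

0.3440

var(-0.2D_1 + 0.2D_2) = (-0.2)²·var(D_1) + (0.2)²·var(D_2) + 2·(-0.2)·(0.2)·cov(D_1,D_2)
= 0.04·1.6 + 0.04·3 + -0.08·-2 = 0.344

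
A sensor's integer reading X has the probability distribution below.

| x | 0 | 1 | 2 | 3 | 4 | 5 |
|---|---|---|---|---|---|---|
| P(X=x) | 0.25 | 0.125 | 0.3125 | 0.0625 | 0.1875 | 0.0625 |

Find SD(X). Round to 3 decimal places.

E[X] = (0)(0.25) + (1)(0.125) + (2)(0.3125) + (3)(0.0625) + (4)(0.1875) + (5)(0.0625) = 2
E[X²] = (0)²(0.25) + (1)²(0.125) + (2)²(0.3125) + (3)²(0.0625) + (4)²(0.1875) + (5)²(0.0625) = 6.5
Var(X) = E[X²] − (E[X])² = 6.5 − (2)² = 2.5
SD(X) = √2.5 ≈ 1.581

1.581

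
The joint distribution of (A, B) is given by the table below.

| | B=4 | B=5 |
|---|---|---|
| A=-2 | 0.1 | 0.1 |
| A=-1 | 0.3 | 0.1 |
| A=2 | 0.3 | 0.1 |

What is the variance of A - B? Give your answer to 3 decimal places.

E[A] = 0,  E[B] = 4.3,  E[AB] = -0.1
V(A) = 2.8 − (0)² = 2.8;  V(B) = 18.7 − (4.3)² = 0.21
cov(A,B) = -0.1 − (0)(4.3) = -0.1
V(A - B) = (1)²·2.8 + (-1)²·0.21 + 2·(1)·(-1)·-0.1 = 3.21

3.210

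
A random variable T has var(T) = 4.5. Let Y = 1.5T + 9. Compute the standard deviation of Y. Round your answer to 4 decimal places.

3.1820

var(1.5T + 9) = (1.5)²·4.5 = 10.125
SD(Y) = √10.125 ≈ 3.1820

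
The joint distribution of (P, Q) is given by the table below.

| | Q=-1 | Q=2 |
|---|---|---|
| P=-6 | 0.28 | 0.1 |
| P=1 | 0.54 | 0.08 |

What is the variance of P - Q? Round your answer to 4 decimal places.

14.2000

E[P] = -1.66,  E[Q] = -0.46,  E[PQ] = 0.1
Var(P) = 14.3 − (-1.66)² = 11.5444;  Var(Q) = 1.54 − (-0.46)² = 1.3284
Cov(P,Q) = 0.1 − (-1.66)(-0.46) = -0.6636
Var(P - Q) = (1)²·11.5444 + (-1)²·1.3284 + 2·(1)·(-1)·-0.6636 = 14.2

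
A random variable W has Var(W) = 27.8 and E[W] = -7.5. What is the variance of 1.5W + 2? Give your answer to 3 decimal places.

Var(1.5W + 2) = (1.5)²·Var(W) = 2.25·27.8 = 62.55

62.550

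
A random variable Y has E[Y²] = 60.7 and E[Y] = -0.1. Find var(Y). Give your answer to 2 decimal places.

60.69

var(Y) = 60.7 − (-0.1)² = 60.69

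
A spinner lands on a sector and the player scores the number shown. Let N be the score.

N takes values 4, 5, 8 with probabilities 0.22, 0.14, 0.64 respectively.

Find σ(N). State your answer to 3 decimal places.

E[N] = (4)(0.22) + (5)(0.14) + (8)(0.64) = 6.7
E[N²] = (4)²(0.22) + (5)²(0.14) + (8)²(0.64) = 47.98
Var(N) = E[N²] − (E[N])² = 47.98 − (6.7)² = 3.09
σ(N) = √3.09 ≈ 1.758

1.758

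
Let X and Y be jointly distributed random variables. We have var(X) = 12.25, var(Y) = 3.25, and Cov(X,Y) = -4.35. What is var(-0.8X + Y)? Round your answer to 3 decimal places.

18.050

var(-0.8X + Y) = (-0.8)²·var(X) + (1)²·var(Y) + 2·(-0.8)·(1)·Cov(X,Y)
= 0.64·12.25 + 1·3.25 + -1.6·-4.35 = 18.05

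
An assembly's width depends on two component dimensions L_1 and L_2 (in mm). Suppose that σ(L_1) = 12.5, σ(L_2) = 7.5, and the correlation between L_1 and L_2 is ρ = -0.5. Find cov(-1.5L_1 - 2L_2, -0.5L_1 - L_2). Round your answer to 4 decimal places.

V(L_1) = (12.5)² = 156.25;  V(L_2) = (7.5)² = 56.25
cov(L_1,L_2) = ρ·σ(L_1)·σ(L_2) = -0.5·12.5·7.5 = -46.875
cov(-1.5L_1 - 2L_2, -0.5L_1 - L_2) = (-1.5)(-0.5)V(L_1) + (-2)(-1)V(L_2) + [(-1.5)(-1) + (-2)(-0.5)]cov(L_1,L_2)
= 0.75·156.25 + 2·56.25 + 2.5·-46.875 = 112.5

112.5000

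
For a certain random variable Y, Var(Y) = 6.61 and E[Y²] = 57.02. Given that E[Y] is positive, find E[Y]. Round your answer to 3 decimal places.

(E[Y])² = E[Y²] − Var(Y) = 57.02 − 6.61 = 50.41
E[Y] = √50.41 = 7.1

7.100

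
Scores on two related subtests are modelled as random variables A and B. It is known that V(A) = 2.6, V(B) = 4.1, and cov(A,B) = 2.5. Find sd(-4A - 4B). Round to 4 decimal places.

V(-4A - 4B) = (-4)²·V(A) + (-4)²·V(B) + 2·(-4)·(-4)·cov(A,B)
= 16·2.6 + 16·4.1 + 32·2.5 = 187.2
sd(-4A - 4B) = √187.2 ≈ 13.6821

13.6821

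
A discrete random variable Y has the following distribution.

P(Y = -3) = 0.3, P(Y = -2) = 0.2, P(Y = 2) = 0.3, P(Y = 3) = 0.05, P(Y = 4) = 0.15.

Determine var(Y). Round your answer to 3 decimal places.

7.548

E[Y] = (-3)(0.3) + (-2)(0.2) + (2)(0.3) + (3)(0.05) + (4)(0.15) = 0.05
E[Y²] = (-3)²(0.3) + (-2)²(0.2) + (2)²(0.3) + (3)²(0.05) + (4)²(0.15) = 7.55
var(Y) = E[Y²] − (E[Y])² = 7.55 − (0.05)² = 7.5475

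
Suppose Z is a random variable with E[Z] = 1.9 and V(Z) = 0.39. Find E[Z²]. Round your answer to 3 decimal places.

4.000

E[Z²] = V(Z) + (E[Z])² = 0.39 + (1.9)² = 4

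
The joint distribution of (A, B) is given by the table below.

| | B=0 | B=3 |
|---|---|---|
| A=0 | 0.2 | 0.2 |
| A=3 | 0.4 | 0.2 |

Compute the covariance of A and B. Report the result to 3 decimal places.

E[A] = 1.8,  E[B] = 1.2
E[AB] = 1.8
Cov(A,B) = E[AB] − E[A]E[B] = 1.8 − (1.8)(1.2) = -0.36

-0.360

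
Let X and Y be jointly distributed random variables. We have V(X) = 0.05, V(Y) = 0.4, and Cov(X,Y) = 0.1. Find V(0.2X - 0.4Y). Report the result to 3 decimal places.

V(0.2X - 0.4Y) = (0.2)²·V(X) + (-0.4)²·V(Y) + 2·(0.2)·(-0.4)·Cov(X,Y)
= 0.04·0.05 + 0.16·0.4 + -0.16·0.1 = 0.05

0.050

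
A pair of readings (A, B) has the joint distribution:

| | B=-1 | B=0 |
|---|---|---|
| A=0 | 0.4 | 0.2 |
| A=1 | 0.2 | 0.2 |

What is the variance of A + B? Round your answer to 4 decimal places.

0.5600

E[A] = 0.4,  E[B] = -0.6,  E[AB] = -0.2
V(A) = 0.4 − (0.4)² = 0.24;  V(B) = 0.6 − (-0.6)² = 0.24
Cov(A,B) = -0.2 − (0.4)(-0.6) = 0.04
V(A + B) = (1)²·0.24 + (1)²·0.24 + 2·(1)·(1)·0.04 = 0.56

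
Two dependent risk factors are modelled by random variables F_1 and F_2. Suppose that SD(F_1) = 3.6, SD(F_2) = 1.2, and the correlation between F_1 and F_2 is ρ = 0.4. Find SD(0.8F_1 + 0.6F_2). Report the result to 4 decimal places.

3.2360

Var(F_1) = (3.6)² = 12.96;  Var(F_2) = (1.2)² = 1.44
Cov(F_1,F_2) = ρ·SD(F_1)·SD(F_2) = 0.4·3.6·1.2 = 1.728
Var(0.8F_1 + 0.6F_2) = (0.8)²·Var(F_1) + (0.6)²·Var(F_2) + 2·(0.8)·(0.6)·Cov(F_1,F_2)
= 0.64·12.96 + 0.36·1.44 + 0.96·1.728 = 10.47168
SD(0.8F_1 + 0.6F_2) = √10.47168 ≈ 3.2360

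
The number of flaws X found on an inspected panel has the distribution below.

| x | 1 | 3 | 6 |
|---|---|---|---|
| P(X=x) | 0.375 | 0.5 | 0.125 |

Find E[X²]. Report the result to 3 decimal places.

9.375

E[X²] = (1)²(0.375) + (3)²(0.5) + (6)²(0.125) = 9.375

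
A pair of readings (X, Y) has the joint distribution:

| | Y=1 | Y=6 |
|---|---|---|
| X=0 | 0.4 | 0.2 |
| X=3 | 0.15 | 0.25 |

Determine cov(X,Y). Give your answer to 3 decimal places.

E[X] = 1.2,  E[Y] = 3.25
E[XY] = 4.95
cov(X,Y) = E[XY] − E[X]E[Y] = 4.95 − (1.2)(3.25) = 1.05

1.050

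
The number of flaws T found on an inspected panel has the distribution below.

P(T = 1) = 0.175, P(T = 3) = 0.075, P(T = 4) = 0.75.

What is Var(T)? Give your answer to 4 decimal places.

E[T] = (1)(0.175) + (3)(0.075) + (4)(0.75) = 3.4
E[T²] = (1)²(0.175) + (3)²(0.075) + (4)²(0.75) = 12.85
Var(T) = E[T²] − (E[T])² = 12.85 − (3.4)² = 1.29

1.2900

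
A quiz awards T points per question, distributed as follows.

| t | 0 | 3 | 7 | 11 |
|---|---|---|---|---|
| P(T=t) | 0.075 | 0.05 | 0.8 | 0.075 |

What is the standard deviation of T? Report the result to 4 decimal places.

2.3440

E[T] = (0)(0.075) + (3)(0.05) + (7)(0.8) + (11)(0.075) = 6.575
E[T²] = (0)²(0.075) + (3)²(0.05) + (7)²(0.8) + (11)²(0.075) = 48.725
var(T) = E[T²] − (E[T])² = 48.725 − (6.575)² = 5.494375
sd(T) = √5.494375 ≈ 2.3440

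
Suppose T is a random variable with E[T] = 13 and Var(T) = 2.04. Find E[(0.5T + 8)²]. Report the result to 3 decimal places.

E[0.5T + 8] = 0.5·13 + 8 = 14.5
Var(0.5T + 8) = (0.5)²·2.04 = 0.51
E[(0.5T + 8)²] = Var((0.5T + 8)) + (E[(0.5T + 8)])² = 0.51 + (14.5)² = 210.76

210.760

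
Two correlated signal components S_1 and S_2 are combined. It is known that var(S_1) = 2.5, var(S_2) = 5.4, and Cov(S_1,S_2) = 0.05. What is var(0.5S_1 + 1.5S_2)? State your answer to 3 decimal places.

12.850

var(0.5S_1 + 1.5S_2) = (0.5)²·var(S_1) + (1.5)²·var(S_2) + 2·(0.5)·(1.5)·Cov(S_1,S_2)
= 0.25·2.5 + 2.25·5.4 + 1.5·0.05 = 12.85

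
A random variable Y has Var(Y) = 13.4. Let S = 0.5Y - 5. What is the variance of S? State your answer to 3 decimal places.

Var(0.5Y - 5) = (0.5)²·Var(Y) = 0.25·13.4 = 3.35

3.350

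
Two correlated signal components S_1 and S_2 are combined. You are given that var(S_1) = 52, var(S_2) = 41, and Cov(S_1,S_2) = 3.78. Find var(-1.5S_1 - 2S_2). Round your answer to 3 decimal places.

var(-1.5S_1 - 2S_2) = (-1.5)²·var(S_1) + (-2)²·var(S_2) + 2·(-1.5)·(-2)·Cov(S_1,S_2)
= 2.25·52 + 4·41 + 6·3.78 = 303.68

303.680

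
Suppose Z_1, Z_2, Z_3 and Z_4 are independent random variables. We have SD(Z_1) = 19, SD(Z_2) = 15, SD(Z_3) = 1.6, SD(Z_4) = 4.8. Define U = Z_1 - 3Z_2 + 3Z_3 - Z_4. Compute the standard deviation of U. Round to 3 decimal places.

49.316

var(Z_1) = 361, var(Z_2) = 225, var(Z_3) = 2.56, var(Z_4) = 23.04
By independence, var(U) = (1)²var(Z_1) + (-3)²var(Z_2) + (3)²var(Z_3) + (-1)²var(Z_4)
= (1)²·361 + (-3)²·225 + (3)²·2.56 + (-1)²·23.04 = 2432.08
SD(U) = √2432.08 ≈ 49.316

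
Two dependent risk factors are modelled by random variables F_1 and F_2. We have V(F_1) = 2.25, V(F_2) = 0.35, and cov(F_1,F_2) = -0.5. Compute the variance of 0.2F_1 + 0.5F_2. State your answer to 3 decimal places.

0.078

V(0.2F_1 + 0.5F_2) = (0.2)²·V(F_1) + (0.5)²·V(F_2) + 2·(0.2)·(0.5)·cov(F_1,F_2)
= 0.04·2.25 + 0.25·0.35 + 0.2·-0.5 = 0.0775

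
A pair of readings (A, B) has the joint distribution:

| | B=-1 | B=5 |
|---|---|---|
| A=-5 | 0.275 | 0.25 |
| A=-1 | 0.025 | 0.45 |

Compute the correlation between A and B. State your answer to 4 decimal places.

0.5135

E[A] = -3.1,  E[B] = 3.2
E[AB] = -7.1
Cov(A,B) = E[AB] − E[A]E[B] = -7.1 − (-3.1)(3.2) = 2.82
Var(A) = 3.99,  Var(B) = 7.56
ρ = 2.82 / √(3.99·7.56) ≈ 0.5135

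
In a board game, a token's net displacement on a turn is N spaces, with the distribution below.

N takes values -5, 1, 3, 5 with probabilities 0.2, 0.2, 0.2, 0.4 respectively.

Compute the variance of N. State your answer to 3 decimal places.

E[N] = (-5)(0.2) + (1)(0.2) + (3)(0.2) + (5)(0.4) = 1.8
E[N²] = (-5)²(0.2) + (1)²(0.2) + (3)²(0.2) + (5)²(0.4) = 17
Var(N) = E[N²] − (E[N])² = 17 − (1.8)² = 13.76

13.760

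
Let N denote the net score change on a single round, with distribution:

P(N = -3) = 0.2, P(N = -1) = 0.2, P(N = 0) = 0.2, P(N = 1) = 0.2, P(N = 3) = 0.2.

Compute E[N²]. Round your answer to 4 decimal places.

4.0000

E[N²] = (-3)²(0.2) + (-1)²(0.2) + (0)²(0.2) + (1)²(0.2) + (3)²(0.2) = 4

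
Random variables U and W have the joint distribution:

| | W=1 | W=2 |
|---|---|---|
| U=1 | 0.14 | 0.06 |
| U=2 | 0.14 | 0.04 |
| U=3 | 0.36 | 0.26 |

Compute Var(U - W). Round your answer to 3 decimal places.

E[U] = 2.42,  E[W] = 1.36,  E[UW] = 3.34
Var(U) = 6.5 − (2.42)² = 0.6436;  Var(W) = 2.08 − (1.36)² = 0.2304
cov(U,W) = 3.34 − (2.42)(1.36) = 0.0488
Var(U - W) = (1)²·0.6436 + (-1)²·0.2304 + 2·(1)·(-1)·0.0488 = 0.7764

0.776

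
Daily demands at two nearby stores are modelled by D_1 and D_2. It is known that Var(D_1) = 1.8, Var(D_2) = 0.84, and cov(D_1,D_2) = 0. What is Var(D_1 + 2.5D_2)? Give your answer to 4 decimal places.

Var(D_1 + 2.5D_2) = (1)²·Var(D_1) + (2.5)²·Var(D_2) + 2·(1)·(2.5)·cov(D_1,D_2)
= 1·1.8 + 6.25·0.84 + 5·0 = 7.05

7.0500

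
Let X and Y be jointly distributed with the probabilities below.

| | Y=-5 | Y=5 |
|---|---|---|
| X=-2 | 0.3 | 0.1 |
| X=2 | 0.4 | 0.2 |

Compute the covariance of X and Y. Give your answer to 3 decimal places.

E[X] = 0.4,  E[Y] = -2
E[XY] = 0
Cov(X,Y) = E[XY] − E[X]E[Y] = 0 − (0.4)(-2) = 0.8

0.800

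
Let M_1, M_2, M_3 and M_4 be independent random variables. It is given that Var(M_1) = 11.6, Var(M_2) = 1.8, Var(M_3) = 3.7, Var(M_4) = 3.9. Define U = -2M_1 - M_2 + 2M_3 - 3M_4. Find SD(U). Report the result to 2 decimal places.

9.90

By independence, Var(U) = (-2)²Var(M_1) + (-1)²Var(M_2) + (2)²Var(M_3) + (-3)²Var(M_4)
= (-2)²·11.6 + (-1)²·1.8 + (2)²·3.7 + (-3)²·3.9 = 98.1
SD(U) = √98.1 ≈ 9.90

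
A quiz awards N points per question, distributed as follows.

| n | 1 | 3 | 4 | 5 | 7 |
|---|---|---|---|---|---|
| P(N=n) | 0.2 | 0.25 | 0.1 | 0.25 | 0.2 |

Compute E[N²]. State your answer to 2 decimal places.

20.10

E[N²] = (1)²(0.2) + (3)²(0.25) + (4)²(0.1) + (5)²(0.25) + (7)²(0.2) = 20.1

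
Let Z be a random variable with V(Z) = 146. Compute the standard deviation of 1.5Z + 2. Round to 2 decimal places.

V(1.5Z + 2) = (1.5)²·146 = 328.5
SD(1.5Z + 2) = √328.5 ≈ 18.12

18.12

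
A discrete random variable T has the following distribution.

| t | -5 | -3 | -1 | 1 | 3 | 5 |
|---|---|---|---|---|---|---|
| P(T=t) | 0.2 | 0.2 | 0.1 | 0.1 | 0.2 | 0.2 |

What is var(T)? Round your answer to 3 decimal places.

E[T] = (-5)(0.2) + (-3)(0.2) + (-1)(0.1) + (1)(0.1) + (3)(0.2) + (5)(0.2) = 0
E[T²] = (-5)²(0.2) + (-3)²(0.2) + (-1)²(0.1) + (1)²(0.1) + (3)²(0.2) + (5)²(0.2) = 13.8
var(T) = E[T²] − (E[T])² = 13.8 − (0)² = 13.8

13.800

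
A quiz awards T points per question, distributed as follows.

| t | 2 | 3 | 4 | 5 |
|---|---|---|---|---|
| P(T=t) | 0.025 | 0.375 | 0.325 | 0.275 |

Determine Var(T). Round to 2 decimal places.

0.73

E[T] = (2)(0.025) + (3)(0.375) + (4)(0.325) + (5)(0.275) = 3.85
E[T²] = (2)²(0.025) + (3)²(0.375) + (4)²(0.325) + (5)²(0.275) = 15.55
Var(T) = E[T²] − (E[T])² = 15.55 − (3.85)² = 0.7275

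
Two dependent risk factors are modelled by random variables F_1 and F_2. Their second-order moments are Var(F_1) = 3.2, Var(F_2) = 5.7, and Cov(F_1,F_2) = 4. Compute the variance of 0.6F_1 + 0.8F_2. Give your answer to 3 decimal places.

Var(0.6F_1 + 0.8F_2) = (0.6)²·Var(F_1) + (0.8)²·Var(F_2) + 2·(0.6)·(0.8)·Cov(F_1,F_2)
= 0.36·3.2 + 0.64·5.7 + 0.96·4 = 8.64

8.640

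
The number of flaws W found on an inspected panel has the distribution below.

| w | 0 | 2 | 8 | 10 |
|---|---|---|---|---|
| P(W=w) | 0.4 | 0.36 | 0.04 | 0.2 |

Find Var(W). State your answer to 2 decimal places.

E[W] = (0)(0.4) + (2)(0.36) + (8)(0.04) + (10)(0.2) = 3.04
E[W²] = (0)²(0.4) + (2)²(0.36) + (8)²(0.04) + (10)²(0.2) = 24
Var(W) = E[W²] − (E[W])² = 24 − (3.04)² = 14.7584

14.76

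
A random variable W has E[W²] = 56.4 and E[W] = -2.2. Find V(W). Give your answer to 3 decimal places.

51.560

V(W) = 56.4 − (-2.2)² = 51.56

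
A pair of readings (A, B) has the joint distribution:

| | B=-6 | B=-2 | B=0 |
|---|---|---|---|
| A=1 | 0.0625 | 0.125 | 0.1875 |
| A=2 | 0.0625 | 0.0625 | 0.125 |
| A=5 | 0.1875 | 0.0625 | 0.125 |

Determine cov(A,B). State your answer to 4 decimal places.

E[A] = 2.75,  E[B] = -2.375
E[AB] = -7.875
cov(A,B) = E[AB] − E[A]E[B] = -7.875 − (2.75)(-2.375) = -1.34375

-1.3438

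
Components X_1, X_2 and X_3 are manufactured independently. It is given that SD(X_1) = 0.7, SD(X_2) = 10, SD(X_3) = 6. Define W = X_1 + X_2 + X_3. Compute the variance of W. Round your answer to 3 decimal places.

136.490

Var(X_1) = 0.49, Var(X_2) = 100, Var(X_3) = 36
By independence, Var(W) = (1)²Var(X_1) + (1)²Var(X_2) + (1)²Var(X_3)
= (1)²·0.49 + (1)²·100 + (1)²·36 = 136.49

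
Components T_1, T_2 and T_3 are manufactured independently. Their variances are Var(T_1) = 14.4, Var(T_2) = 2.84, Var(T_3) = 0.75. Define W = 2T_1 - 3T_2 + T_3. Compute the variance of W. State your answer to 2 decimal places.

By independence, Var(W) = (2)²Var(T_1) + (-3)²Var(T_2) + (1)²Var(T_3)
= (2)²·14.4 + (-3)²·2.84 + (1)²·0.75 = 83.91

83.91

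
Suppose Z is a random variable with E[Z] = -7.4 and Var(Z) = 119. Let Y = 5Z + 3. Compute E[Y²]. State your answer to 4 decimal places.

4131.0000

E[5Z + 3] = 5·-7.4 + 3 = -34
Var(5Z + 3) = (5)²·119 = 2975
E[Y²] = Var(Y) + (E[Y])² = 2975 + (-34)² = 4131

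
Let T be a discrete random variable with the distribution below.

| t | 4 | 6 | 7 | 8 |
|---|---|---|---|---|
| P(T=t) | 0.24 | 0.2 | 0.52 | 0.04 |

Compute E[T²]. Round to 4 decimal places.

E[T²] = (4)²(0.24) + (6)²(0.2) + (7)²(0.52) + (8)²(0.04) = 39.08

39.0800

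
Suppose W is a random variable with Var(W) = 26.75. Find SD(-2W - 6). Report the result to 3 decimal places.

10.344

Var(-2W - 6) = (-2)²·26.75 = 107
SD(-2W - 6) = √107 ≈ 10.344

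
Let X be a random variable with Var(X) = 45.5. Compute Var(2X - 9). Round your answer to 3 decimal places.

Var(2X - 9) = (2)²·Var(X) = 4·45.5 = 182

182.000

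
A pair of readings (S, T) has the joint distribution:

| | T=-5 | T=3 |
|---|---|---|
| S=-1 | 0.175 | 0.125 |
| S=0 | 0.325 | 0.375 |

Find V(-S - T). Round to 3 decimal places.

E[S] = -0.3,  E[T] = -1,  E[ST] = 0.5
V(S) = 0.3 − (-0.3)² = 0.21;  V(T) = 17 − (-1)² = 16
Cov(S,T) = 0.5 − (-0.3)(-1) = 0.2
V(-S - T) = (-1)²·0.21 + (-1)²·16 + 2·(-1)·(-1)·0.2 = 16.61

16.610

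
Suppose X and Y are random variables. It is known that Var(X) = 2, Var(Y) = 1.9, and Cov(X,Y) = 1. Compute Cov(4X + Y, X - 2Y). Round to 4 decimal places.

Cov(4X + Y, X - 2Y) = (4)(1)Var(X) + (1)(-2)Var(Y) + [(4)(-2) + (1)(1)]Cov(X,Y)
= 4·2 + -2·1.9 + -7·1 = -2.8

-2.8000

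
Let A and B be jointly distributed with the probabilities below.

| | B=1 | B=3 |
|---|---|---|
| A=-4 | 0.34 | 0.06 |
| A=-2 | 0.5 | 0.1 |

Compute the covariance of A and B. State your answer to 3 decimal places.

E[A] = -2.8,  E[B] = 1.32
E[AB] = -3.68
Cov(A,B) = E[AB] − E[A]E[B] = -3.68 − (-2.8)(1.32) = 0.016

0.016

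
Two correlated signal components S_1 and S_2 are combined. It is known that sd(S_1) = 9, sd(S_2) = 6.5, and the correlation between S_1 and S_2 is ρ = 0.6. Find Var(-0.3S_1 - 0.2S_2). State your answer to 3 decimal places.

13.192

Var(S_1) = (9)² = 81;  Var(S_2) = (6.5)² = 42.25
Cov(S_1,S_2) = ρ·sd(S_1)·sd(S_2) = 0.6·9·6.5 = 35.1
Var(-0.3S_1 - 0.2S_2) = (-0.3)²·Var(S_1) + (-0.2)²·Var(S_2) + 2·(-0.3)·(-0.2)·Cov(S_1,S_2)
= 0.09·81 + 0.04·42.25 + 0.12·35.1 = 13.192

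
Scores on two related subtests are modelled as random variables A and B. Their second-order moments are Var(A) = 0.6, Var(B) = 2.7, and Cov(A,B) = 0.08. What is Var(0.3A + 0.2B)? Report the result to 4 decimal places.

Var(0.3A + 0.2B) = (0.3)²·Var(A) + (0.2)²·Var(B) + 2·(0.3)·(0.2)·Cov(A,B)
= 0.09·0.6 + 0.04·2.7 + 0.12·0.08 = 0.1716

0.1716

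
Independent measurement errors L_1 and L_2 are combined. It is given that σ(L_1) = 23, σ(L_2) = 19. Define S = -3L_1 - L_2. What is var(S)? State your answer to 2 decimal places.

5122.00

var(L_1) = 529, var(L_2) = 361
By independence, var(S) = (-3)²var(L_1) + (-1)²var(L_2)
= (-3)²·529 + (-1)²·361 = 5122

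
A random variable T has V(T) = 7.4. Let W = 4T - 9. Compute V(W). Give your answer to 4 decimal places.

V(4T - 9) = (4)²·V(T) = 16·7.4 = 118.4

118.4000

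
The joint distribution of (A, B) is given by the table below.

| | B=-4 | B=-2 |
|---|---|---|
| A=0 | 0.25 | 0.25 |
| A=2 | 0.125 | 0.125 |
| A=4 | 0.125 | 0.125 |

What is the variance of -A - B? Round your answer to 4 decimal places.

E[A] = 1.5,  E[B] = -3,  E[AB] = -4.5
Var(A) = 5 − (1.5)² = 2.75;  Var(B) = 10 − (-3)² = 1
Cov(A,B) = -4.5 − (1.5)(-3) = 0
Var(-A - B) = (-1)²·2.75 + (-1)²·1 + 2·(-1)·(-1)·0 = 3.75

3.7500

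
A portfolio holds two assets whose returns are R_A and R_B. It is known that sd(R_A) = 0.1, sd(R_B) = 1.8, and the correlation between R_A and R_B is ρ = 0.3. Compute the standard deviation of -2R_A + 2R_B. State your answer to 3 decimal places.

3.545

var(R_A) = (0.1)² = 0.01;  var(R_B) = (1.8)² = 3.24
Cov(R_A,R_B) = ρ·sd(R_A)·sd(R_B) = 0.3·0.1·1.8 = 0.054
var(-2R_A + 2R_B) = (-2)²·var(R_A) + (2)²·var(R_B) + 2·(-2)·(2)·Cov(R_A,R_B)
= 4·0.01 + 4·3.24 + -8·0.054 = 12.568
sd(-2R_A + 2R_B) = √12.568 ≈ 3.545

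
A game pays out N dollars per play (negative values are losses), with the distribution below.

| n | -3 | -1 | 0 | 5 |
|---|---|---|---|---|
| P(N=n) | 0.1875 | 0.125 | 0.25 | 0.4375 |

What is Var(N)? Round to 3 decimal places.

E[N] = (-3)(0.1875) + (-1)(0.125) + (0)(0.25) + (5)(0.4375) = 1.5
E[N²] = (-3)²(0.1875) + (-1)²(0.125) + (0)²(0.25) + (5)²(0.4375) = 12.75
Var(N) = E[N²] − (E[N])² = 12.75 − (1.5)² = 10.5

10.500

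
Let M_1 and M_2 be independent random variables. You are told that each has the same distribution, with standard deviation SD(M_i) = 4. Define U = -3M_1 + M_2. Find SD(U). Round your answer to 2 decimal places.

var(M_i) = (4)² = 16
By independence, var(U) = (-3)²var(M_1) + (1)²var(M_2)
= (-3)²·16 + (1)²·16 = 160
SD(U) = √160 ≈ 12.65

12.65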